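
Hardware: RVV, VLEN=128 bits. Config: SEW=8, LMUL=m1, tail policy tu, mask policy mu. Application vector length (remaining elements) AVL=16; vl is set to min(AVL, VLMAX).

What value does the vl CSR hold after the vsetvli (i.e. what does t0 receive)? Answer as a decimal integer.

vl = 16

lanes per group: 128·1/8 = 16
AVL=16 ≤ VLMAX=16, so vl = 16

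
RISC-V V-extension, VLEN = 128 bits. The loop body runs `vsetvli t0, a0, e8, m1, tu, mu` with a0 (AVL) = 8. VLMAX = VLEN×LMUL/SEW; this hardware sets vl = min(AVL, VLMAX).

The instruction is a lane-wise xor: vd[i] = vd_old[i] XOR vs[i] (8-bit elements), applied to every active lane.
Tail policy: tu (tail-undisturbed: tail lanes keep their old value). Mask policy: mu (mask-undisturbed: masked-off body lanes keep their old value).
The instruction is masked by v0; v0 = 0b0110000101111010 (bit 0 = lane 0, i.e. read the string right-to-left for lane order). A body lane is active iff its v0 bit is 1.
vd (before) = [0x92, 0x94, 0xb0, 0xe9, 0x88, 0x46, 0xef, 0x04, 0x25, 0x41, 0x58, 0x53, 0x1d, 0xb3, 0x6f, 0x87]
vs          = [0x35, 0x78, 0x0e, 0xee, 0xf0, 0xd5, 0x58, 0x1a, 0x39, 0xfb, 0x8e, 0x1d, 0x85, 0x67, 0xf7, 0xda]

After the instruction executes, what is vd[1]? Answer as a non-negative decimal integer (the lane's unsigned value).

VLMAX = VLEN×LMUL/SEW = 128×1/8 = 16
vl ← min(8, 16) = 8
  i=0: mask-off/keep → 146
  i=1: xor(0x94,0x78) → 236
  i=2: mask-off/keep → 176
  i=3: xor(0xe9,0xee) → 7
  i=4: xor(0x88,0xf0) → 120
  i=5: xor(0x46,0xd5) → 147
  i=6: xor(0xef,0x58) → 183
  i=7: mask-off/keep → 4
  i=8: tail/keep → 37
  i=9: tail/keep → 65
  i=10: tail/keep → 88
  i=11: tail/keep → 83
  i=12: tail/keep → 29
  i=13: tail/keep → 179
  i=14: tail/keep → 111
  i=15: tail/keep → 135

vd[1] = 236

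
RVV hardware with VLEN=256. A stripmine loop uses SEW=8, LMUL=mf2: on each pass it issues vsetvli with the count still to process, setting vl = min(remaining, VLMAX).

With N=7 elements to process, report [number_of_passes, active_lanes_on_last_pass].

lanes per group: 256·1/2/8 = 16
7 elements at 16/iter → 1 passes, remainder 7 on the last

[iterations, last_vl] = [1, 7]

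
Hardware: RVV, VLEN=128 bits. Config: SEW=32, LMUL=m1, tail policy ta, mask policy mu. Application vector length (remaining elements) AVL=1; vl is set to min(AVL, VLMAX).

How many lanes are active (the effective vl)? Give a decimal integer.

VLMAX = VLEN×LMUL/SEW = 128×1/32 = 4
vl = min(AVL, VLMAX) = min(1, 4) = 1

vl = 1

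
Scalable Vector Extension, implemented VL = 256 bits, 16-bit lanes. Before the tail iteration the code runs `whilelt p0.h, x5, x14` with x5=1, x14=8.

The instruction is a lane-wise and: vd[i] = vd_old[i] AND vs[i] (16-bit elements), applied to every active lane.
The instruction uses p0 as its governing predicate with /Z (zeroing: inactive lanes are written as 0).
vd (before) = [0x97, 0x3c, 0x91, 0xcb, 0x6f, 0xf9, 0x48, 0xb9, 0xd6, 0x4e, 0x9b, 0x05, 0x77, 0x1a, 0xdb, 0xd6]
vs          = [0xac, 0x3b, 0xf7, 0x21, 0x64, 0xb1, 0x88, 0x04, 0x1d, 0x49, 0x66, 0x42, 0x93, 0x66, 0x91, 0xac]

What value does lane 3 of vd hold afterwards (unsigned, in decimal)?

lane count: 256 div 16 = 16
p0[j] = (1+j < 8); true for j=0..6 → 7 lanes set
lane  0: and(0x97,0xac) ⇒ 0x84
lane  1: and(0x3c,0x3b) ⇒ 0x38
lane  2: and(0x91,0xf7) ⇒ 0x91
lane  3: and(0xcb,0x21) ⇒ 0x01
lane  4: and(0x6f,0x64) ⇒ 0x64
lane  5: and(0xf9,0xb1) ⇒ 0xb1
lane  6: and(0x48,0x88) ⇒ 0x08
lane  7: tail/zero ⇒ 0x00
lane  8: tail/zero ⇒ 0x00
lane  9: tail/zero ⇒ 0x00
lane 10: tail/zero ⇒ 0x00
lane 11: tail/zero ⇒ 0x00
lane 12: tail/zero ⇒ 0x00
lane 13: tail/zero ⇒ 0x00
lane 14: tail/zero ⇒ 0x00
lane 15: tail/zero ⇒ 0x00

vd[3] = 1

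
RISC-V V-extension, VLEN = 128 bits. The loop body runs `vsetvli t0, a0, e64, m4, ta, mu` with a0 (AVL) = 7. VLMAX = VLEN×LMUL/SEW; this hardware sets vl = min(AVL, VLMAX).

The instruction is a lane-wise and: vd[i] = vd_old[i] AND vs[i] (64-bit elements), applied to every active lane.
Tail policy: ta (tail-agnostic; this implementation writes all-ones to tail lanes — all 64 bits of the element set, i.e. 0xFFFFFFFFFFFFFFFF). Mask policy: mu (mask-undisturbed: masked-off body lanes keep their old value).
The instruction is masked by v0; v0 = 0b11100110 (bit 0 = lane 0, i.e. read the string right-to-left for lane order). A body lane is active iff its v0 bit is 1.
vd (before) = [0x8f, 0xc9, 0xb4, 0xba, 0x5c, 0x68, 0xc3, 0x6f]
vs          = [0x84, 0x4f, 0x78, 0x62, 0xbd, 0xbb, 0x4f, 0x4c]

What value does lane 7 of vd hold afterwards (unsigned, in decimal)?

vd[7] = 18446744073709551615

VLMAX = (128 × 4) / 64 = 8 lanes
vl = min(AVL, VLMAX) = min(7, 8) = 7
[0] mask-off/keep = 0x8f
[1] and(0xc9,0x4f) = 0x49
[2] and(0xb4,0x78) = 0x30
[3] mask-off/keep = 0xba
[4] mask-off/keep = 0x5c
[5] and(0x68,0xbb) = 0x28
[6] and(0xc3,0x4f) = 0x43
[7] tail/ones = 0xffffffffffffffff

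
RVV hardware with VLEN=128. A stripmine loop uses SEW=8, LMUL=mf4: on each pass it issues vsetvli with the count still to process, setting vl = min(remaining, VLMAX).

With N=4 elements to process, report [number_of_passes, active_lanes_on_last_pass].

lanes per group: 128·1/4/8 = 4
iterations = ceil(4/4) = 1; final-pass vl = 4

[iterations, last_vl] = [1, 4]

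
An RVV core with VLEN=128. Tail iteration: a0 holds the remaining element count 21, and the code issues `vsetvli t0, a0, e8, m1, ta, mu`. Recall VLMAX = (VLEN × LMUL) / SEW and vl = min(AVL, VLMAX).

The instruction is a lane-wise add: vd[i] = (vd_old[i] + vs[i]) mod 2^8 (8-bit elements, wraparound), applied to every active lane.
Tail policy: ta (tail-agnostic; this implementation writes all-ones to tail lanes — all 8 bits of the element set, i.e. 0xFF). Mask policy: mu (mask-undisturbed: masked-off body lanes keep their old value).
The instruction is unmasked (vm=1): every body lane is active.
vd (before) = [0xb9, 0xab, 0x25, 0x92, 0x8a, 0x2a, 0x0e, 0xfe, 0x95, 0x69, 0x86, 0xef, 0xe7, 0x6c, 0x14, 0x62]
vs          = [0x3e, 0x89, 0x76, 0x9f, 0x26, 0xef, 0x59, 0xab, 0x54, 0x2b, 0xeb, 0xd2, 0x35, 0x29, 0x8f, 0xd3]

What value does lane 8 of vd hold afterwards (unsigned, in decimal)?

lanes per group: 128·1/8 = 16
vl ← min(21, 16) = 16
vd[0] add(0xb9,0x3e) -> 0xf7
vd[1] add(0xab,0x89) -> 0x34
vd[2] add(0x25,0x76) -> 0x9b
vd[3] add(0x92,0x9f) -> 0x31
vd[4] add(0x8a,0x26) -> 0xb0
vd[5] add(0x2a,0xef) -> 0x19
vd[6] add(0x0e,0x59) -> 0x67
vd[7] add(0xfe,0xab) -> 0xa9
vd[8] add(0x95,0x54) -> 0xe9
vd[9] add(0x69,0x2b) -> 0x94
vd[10] add(0x86,0xeb) -> 0x71
vd[11] add(0xef,0xd2) -> 0xc1
vd[12] add(0xe7,0x35) -> 0x1c
vd[13] add(0x6c,0x29) -> 0x95
vd[14] add(0x14,0x8f) -> 0xa3
vd[15] add(0x62,0xd3) -> 0x35

vd[8] = 233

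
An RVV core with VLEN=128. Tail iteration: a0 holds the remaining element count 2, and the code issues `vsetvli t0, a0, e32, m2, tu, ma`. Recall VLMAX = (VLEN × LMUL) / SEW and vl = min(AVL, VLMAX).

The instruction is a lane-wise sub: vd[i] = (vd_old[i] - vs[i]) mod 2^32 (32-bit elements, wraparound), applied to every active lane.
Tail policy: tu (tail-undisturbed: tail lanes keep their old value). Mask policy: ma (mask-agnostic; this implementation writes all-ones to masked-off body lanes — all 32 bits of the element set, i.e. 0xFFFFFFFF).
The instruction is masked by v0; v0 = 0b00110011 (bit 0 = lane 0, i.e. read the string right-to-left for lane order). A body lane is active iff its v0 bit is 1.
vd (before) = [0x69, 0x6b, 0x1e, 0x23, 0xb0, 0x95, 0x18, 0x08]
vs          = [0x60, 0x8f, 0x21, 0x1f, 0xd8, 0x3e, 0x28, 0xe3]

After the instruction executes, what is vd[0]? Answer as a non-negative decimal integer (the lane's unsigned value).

lanes per group: 128·2/32 = 8
vl = min(AVL, VLMAX) = min(2, 8) = 2
vd[0] sub(0x69,0x60) -> 0x09
vd[1] sub(0x6b,0x8f) -> 0xffffffdc
vd[2] tail/keep -> 0x1e
vd[3] tail/keep -> 0x23
vd[4] tail/keep -> 0xb0
vd[5] tail/keep -> 0x95
vd[6] tail/keep -> 0x18
vd[7] tail/keep -> 0x08

vd[0] = 9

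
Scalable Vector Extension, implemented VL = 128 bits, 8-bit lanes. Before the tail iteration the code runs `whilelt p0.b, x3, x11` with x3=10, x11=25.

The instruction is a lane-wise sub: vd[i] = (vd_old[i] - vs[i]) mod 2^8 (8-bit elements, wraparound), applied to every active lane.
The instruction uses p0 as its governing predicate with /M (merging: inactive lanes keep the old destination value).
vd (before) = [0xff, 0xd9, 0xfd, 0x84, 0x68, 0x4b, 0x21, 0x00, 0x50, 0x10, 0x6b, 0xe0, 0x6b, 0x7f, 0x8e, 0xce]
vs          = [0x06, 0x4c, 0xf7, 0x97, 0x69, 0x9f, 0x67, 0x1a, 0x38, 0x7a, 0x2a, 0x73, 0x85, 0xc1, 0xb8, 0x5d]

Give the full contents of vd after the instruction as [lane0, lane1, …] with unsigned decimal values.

vd = [249, 141, 6, 237, 255, 172, 186, 230, 24, 150, 65, 109, 230, 190, 214, 206]

128-bit reg / 8-bit elem → 16 lanes
whilelt: lane j active iff 10+j < 25 → j < 15 → 15 active
vd[0] sub(0xff,0x06) -> 0xf9
vd[1] sub(0xd9,0x4c) -> 0x8d
vd[2] sub(0xfd,0xf7) -> 0x06
vd[3] sub(0x84,0x97) -> 0xed
vd[4] sub(0x68,0x69) -> 0xff
vd[5] sub(0x4b,0x9f) -> 0xac
vd[6] sub(0x21,0x67) -> 0xba
vd[7] sub(0x00,0x1a) -> 0xe6
vd[8] sub(0x50,0x38) -> 0x18
vd[9] sub(0x10,0x7a) -> 0x96
vd[10] sub(0x6b,0x2a) -> 0x41
vd[11] sub(0xe0,0x73) -> 0x6d
vd[12] sub(0x6b,0x85) -> 0xe6
vd[13] sub(0x7f,0xc1) -> 0xbe
vd[14] sub(0x8e,0xb8) -> 0xd6
vd[15] tail/keep -> 0xce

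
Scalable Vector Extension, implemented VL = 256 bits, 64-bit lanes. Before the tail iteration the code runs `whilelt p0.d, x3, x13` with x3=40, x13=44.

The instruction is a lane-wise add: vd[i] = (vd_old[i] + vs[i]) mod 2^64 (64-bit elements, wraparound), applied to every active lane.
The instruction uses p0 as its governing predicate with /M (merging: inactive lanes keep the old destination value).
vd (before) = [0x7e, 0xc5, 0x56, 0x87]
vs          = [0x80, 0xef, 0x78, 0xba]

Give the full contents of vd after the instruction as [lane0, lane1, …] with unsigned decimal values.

vd = [254, 436, 206, 321]

256-bit reg / 64-bit elem → 4 lanes
whilelt: lane j active iff 40+j < 44 → j < 4 → 4 active
lane  0: add(0x7e,0x80) ⇒ 0xfe
lane  1: add(0xc5,0xef) ⇒ 0x1b4
lane  2: add(0x56,0x78) ⇒ 0xce
lane  3: add(0x87,0xba) ⇒ 0x141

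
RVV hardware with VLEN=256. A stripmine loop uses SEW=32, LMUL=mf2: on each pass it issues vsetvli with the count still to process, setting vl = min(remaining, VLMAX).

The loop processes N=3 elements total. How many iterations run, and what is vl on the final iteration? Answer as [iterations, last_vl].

[iterations, last_vl] = [1, 3]

lanes per group: 256·1/2/32 = 4
3 elements at 4/iter → 1 passes, remainder 3 on the last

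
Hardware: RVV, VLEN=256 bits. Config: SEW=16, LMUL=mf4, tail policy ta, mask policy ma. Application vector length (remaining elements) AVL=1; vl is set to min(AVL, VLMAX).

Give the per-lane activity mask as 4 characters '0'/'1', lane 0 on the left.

predicate = 1000

lanes per group: 256·1/4/16 = 4
AVL=1 ≤ VLMAX=4, so vl = 1
bits (lane 0 leftmost): 1000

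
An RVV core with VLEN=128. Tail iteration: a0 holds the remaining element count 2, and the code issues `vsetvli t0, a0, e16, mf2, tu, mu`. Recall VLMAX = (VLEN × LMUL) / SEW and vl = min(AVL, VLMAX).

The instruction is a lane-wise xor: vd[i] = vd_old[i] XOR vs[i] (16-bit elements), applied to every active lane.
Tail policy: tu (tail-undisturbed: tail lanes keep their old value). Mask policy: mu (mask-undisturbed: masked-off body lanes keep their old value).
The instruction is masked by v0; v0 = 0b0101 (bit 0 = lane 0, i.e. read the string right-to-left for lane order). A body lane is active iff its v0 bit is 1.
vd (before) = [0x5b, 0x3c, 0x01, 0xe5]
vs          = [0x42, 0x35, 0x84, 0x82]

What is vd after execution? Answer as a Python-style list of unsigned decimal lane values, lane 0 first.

VLMAX = (128 × 1/2) / 16 = 4 lanes
vl = min(AVL, VLMAX) = min(2, 4) = 2
lane  0: xor(0x5b,0x42) ⇒ 0x19
lane  1: mask-off/keep ⇒ 0x3c
lane  2: tail/keep ⇒ 0x01
lane  3: tail/keep ⇒ 0xe5

vd = [25, 60, 1, 229]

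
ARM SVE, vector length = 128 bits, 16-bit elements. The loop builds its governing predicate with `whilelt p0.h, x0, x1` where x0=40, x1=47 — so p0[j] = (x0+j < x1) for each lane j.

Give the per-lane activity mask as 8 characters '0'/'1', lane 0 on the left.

predicate = 11111110

register lanes = 128/16 = 8
active while 40+j < 47, i.e. j ∈ [0,7) capped at 8 ⇒ 7
bits (lane 0 leftmost): 11111110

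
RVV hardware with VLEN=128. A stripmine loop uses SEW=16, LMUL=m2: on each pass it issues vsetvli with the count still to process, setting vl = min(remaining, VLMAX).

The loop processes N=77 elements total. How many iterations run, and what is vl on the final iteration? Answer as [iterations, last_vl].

lanes per group: 128·2/16 = 16
N=77: ⌈77/16⌉ = 5 iters; last vl = 77 − 4×16 = 13

[iterations, last_vl] = [5, 13]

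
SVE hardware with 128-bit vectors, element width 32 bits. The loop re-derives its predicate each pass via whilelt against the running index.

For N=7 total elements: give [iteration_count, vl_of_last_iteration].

[iterations, last_vl] = [2, 3]

128-bit reg / 32-bit elem → 4 lanes
7 elements at 4/iter → 2 passes, remainder 3 on the last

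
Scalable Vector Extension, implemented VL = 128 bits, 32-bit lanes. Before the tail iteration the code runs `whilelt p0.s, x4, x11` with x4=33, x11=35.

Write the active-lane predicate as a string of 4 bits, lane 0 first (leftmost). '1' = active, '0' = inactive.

register lanes = 128/32 = 4
active while 33+j < 35, i.e. j ∈ [0,2) capped at 4 ⇒ 2
bits (lane 0 leftmost): 1100

predicate = 1100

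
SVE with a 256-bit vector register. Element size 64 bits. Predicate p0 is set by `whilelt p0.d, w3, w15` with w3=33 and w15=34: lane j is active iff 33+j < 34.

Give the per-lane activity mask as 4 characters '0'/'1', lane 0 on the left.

predicate = 1000

lane count: 256 div 64 = 4
active while 33+j < 34, i.e. j ∈ [0,1) capped at 4 ⇒ 1
bits (lane 0 leftmost): 1000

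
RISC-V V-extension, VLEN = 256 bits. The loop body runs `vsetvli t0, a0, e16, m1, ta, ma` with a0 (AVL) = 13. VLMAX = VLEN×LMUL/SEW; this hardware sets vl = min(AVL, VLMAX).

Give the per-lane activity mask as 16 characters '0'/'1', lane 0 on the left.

predicate = 1111111111111000

VLMAX = VLEN×LMUL/SEW = 256×1/16 = 16
AVL=13 ≤ VLMAX=16, so vl = 13
bits (lane 0 leftmost): 1111111111111000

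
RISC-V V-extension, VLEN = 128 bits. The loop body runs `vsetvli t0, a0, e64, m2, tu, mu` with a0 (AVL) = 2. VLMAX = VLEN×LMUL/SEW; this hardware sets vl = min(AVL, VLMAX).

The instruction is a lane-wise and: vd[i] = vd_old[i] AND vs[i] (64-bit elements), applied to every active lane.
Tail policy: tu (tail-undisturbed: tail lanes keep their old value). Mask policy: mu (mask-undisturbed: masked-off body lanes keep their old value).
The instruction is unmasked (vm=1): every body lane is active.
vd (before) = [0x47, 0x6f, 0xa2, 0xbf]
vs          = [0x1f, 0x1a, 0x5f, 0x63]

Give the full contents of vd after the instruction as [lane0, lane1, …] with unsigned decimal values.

vd = [7, 10, 162, 191]

VLMAX = VLEN×LMUL/SEW = 128×2/64 = 4
AVL=2 ≤ VLMAX=4, so vl = 2
  i=0: and(0x47,0x1f) → 7
  i=1: and(0x6f,0x1a) → 10
  i=2: tail/keep → 162
  i=3: tail/keep → 191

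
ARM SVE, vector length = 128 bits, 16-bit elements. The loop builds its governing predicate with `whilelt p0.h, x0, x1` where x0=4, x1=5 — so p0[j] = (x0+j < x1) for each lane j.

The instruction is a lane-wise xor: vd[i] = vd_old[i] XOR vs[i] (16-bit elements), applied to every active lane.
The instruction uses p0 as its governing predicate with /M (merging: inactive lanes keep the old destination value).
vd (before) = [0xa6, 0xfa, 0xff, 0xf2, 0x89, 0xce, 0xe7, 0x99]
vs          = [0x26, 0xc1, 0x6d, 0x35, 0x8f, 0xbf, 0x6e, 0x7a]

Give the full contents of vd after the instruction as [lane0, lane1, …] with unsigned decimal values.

register lanes = 128/16 = 8
active while 4+j < 5, i.e. j ∈ [0,1) capped at 8 ⇒ 1
lane  0: xor(0xa6,0x26) ⇒ 0x80
lane  1: tail/keep ⇒ 0xfa
lane  2: tail/keep ⇒ 0xff
lane  3: tail/keep ⇒ 0xf2
lane  4: tail/keep ⇒ 0x89
lane  5: tail/keep ⇒ 0xce
lane  6: tail/keep ⇒ 0xe7
lane  7: tail/keep ⇒ 0x99

vd = [128, 250, 255, 242, 137, 206, 231, 153]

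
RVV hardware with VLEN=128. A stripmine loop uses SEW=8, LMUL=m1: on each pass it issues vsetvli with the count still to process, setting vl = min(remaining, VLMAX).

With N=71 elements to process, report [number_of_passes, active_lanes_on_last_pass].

lanes per group: 128·1/8 = 16
N=71: ⌈71/16⌉ = 5 iters; last vl = 71 − 4×16 = 7

[iterations, last_vl] = [5, 7]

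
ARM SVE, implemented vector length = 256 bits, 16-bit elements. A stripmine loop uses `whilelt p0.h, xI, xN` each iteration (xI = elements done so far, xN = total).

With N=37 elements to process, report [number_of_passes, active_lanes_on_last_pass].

256-bit reg / 16-bit elem → 16 lanes
37 elements at 16/iter → 3 passes, remainder 5 on the last

[iterations, last_vl] = [3, 5]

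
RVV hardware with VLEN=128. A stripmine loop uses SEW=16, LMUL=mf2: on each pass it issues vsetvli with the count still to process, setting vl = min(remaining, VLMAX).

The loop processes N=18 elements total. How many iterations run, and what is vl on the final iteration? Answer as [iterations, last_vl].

VLMAX = VLEN×LMUL/SEW = 128×1/2/16 = 4
N=18: ⌈18/4⌉ = 5 iters; last vl = 18 − 4×4 = 2

[iterations, last_vl] = [5, 2]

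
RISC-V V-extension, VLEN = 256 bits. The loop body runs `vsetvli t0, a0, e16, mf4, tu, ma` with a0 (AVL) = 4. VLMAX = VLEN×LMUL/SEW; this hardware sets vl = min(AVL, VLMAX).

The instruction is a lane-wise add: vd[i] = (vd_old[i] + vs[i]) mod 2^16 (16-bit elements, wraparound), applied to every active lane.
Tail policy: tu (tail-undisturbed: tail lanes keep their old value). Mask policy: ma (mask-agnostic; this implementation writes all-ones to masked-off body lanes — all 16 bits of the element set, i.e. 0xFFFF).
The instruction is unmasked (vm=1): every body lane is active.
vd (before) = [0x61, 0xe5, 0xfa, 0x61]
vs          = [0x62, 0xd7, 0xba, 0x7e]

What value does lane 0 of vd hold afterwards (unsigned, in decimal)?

vd[0] = 195

VLMAX = (256 × 1/4) / 16 = 4 lanes
vl = min(AVL, VLMAX) = min(4, 4) = 4
[0] add(0x61,0x62) = 0xc3
[1] add(0xe5,0xd7) = 0x1bc
[2] add(0xfa,0xba) = 0x1b4
[3] add(0x61,0x7e) = 0xdf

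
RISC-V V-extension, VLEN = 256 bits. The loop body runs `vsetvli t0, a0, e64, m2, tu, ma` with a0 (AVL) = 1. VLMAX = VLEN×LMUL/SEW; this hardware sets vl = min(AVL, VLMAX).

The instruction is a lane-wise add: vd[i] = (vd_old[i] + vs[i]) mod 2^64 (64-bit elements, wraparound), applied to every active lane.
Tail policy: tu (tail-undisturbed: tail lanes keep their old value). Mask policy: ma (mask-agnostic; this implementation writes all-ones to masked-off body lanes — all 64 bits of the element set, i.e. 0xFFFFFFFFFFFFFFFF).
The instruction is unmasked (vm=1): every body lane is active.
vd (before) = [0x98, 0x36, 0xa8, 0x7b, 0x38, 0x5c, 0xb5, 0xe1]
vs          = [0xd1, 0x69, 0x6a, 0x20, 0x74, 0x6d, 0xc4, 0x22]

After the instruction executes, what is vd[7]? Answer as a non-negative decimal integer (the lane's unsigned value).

lanes per group: 256·2/64 = 8
AVL=1 ≤ VLMAX=8, so vl = 1
lane  0: add(0x98,0xd1) ⇒ 0x169
lane  1: tail/keep ⇒ 0x36
lane  2: tail/keep ⇒ 0xa8
lane  3: tail/keep ⇒ 0x7b
lane  4: tail/keep ⇒ 0x38
lane  5: tail/keep ⇒ 0x5c
lane  6: tail/keep ⇒ 0xb5
lane  7: tail/keep ⇒ 0xe1

vd[7] = 225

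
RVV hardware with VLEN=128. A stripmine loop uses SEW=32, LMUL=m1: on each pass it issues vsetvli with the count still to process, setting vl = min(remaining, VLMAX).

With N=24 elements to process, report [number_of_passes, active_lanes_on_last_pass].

[iterations, last_vl] = [6, 4]

VLMAX = VLEN×LMUL/SEW = 128×1/32 = 4
N=24: ⌈24/4⌉ = 6 iters; last vl = 24 − 5×4 = 4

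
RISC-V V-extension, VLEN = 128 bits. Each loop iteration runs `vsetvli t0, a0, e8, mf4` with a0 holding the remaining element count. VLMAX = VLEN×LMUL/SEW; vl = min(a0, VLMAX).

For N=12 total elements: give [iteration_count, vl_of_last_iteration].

lanes per group: 128·1/4/8 = 4
12 elements at 4/iter → 3 passes, remainder 4 on the last

[iterations, last_vl] = [3, 4]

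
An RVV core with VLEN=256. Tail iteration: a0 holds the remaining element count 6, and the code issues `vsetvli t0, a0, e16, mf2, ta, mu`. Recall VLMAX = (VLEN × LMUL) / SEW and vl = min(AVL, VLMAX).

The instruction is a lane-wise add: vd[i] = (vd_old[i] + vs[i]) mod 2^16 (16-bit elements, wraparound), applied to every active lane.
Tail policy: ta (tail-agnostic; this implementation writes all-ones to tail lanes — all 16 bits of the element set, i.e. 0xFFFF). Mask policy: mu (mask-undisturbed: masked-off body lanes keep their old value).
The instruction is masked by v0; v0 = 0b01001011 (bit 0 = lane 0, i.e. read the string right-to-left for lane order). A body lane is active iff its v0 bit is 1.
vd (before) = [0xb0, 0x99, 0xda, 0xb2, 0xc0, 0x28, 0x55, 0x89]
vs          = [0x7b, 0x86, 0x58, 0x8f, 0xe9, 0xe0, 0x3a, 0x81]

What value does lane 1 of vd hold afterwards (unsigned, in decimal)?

lanes per group: 256·1/2/16 = 8
vl = min(AVL, VLMAX) = min(6, 8) = 6
  i=0: add(0xb0,0x7b) → 299
  i=1: add(0x99,0x86) → 287
  i=2: mask-off/keep → 218
  i=3: add(0xb2,0x8f) → 321
  i=4: mask-off/keep → 192
  i=5: mask-off/keep → 40
  i=6: tail/ones → 65535
  i=7: tail/ones → 65535

vd[1] = 287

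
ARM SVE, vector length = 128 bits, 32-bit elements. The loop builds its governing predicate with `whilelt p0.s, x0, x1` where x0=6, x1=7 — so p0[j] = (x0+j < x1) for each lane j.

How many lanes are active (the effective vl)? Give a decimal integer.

128-bit reg / 32-bit elem → 4 lanes
whilelt: lane j active iff 6+j < 7 → j < 1 → 1 active

vl = 1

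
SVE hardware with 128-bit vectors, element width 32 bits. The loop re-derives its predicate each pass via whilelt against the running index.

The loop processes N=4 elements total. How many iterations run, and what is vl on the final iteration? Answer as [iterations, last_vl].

[iterations, last_vl] = [1, 4]

128-bit reg / 32-bit elem → 4 lanes
N=4: ⌈4/4⌉ = 1 iters; last vl = 4 − 0×4 = 4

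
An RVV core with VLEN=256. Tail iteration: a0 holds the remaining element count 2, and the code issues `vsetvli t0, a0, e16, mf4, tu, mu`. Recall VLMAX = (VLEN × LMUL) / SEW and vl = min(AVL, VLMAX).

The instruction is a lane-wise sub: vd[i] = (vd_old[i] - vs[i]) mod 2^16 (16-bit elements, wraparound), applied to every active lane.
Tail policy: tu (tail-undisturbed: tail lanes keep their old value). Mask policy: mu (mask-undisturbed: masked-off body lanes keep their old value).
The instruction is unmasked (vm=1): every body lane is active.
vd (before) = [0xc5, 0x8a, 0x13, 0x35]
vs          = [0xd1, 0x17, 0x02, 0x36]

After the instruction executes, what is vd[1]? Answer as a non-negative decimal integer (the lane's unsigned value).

vd[1] = 115

lanes per group: 256·1/4/16 = 4
vl ← min(2, 4) = 2
vd[0] sub(0xc5,0xd1) -> 0xfff4
vd[1] sub(0x8a,0x17) -> 0x73
vd[2] tail/keep -> 0x13
vd[3] tail/keep -> 0x35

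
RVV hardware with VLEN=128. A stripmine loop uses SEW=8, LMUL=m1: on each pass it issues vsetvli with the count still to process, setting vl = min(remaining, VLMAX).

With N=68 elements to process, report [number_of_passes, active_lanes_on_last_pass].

VLMAX = (128 × 1) / 8 = 16 lanes
iterations = ceil(68/16) = 5; final-pass vl = 4

[iterations, last_vl] = [5, 4]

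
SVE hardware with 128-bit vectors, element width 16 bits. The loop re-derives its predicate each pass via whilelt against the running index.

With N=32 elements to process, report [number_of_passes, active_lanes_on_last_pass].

[iterations, last_vl] = [4, 8]

register lanes = 128/16 = 8
N=32: ⌈32/8⌉ = 4 iters; last vl = 32 − 3×8 = 8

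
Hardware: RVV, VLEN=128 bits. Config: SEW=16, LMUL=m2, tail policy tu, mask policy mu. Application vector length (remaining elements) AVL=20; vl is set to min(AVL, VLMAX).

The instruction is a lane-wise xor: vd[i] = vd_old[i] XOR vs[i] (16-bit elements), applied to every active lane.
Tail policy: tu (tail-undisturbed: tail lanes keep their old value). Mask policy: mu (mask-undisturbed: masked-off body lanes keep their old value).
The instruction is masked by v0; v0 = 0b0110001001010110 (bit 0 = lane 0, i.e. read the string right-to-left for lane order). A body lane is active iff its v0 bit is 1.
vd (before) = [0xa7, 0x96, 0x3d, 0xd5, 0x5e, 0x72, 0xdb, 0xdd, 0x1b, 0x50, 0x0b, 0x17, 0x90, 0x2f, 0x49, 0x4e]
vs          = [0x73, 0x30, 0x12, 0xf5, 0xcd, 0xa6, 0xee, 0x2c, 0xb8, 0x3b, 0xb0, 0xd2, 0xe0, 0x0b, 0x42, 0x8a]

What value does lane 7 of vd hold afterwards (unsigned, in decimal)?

vd[7] = 221

VLMAX = VLEN×LMUL/SEW = 128×2/16 = 16
vl ← min(20, 16) = 16
  i=0: mask-off/keep → 167
  i=1: xor(0x96,0x30) → 166
  i=2: xor(0x3d,0x12) → 47
  i=3: mask-off/keep → 213
  i=4: xor(0x5e,0xcd) → 147
  i=5: mask-off/keep → 114
  i=6: xor(0xdb,0xee) → 53
  i=7: mask-off/keep → 221
  i=8: mask-off/keep → 27
  i=9: xor(0x50,0x3b) → 107
  i=10: mask-off/keep → 11
  i=11: mask-off/keep → 23
  i=12: mask-off/keep → 144
  i=13: xor(0x2f,0x0b) → 36
  i=14: xor(0x49,0x42) → 11
  i=15: mask-off/keep → 78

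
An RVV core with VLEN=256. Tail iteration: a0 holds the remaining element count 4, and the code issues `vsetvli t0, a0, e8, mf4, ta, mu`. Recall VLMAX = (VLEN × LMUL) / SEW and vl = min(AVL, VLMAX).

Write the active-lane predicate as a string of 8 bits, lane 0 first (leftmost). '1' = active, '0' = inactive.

VLMAX = VLEN×LMUL/SEW = 256×1/4/8 = 8
AVL=4 ≤ VLMAX=8, so vl = 4
bits (lane 0 leftmost): 11110000

predicate = 11110000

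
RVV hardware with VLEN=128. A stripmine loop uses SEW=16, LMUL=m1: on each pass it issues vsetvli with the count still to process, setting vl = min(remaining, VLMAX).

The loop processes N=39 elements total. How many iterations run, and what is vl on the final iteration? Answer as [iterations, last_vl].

VLMAX = VLEN×LMUL/SEW = 128×1/16 = 8
39 elements at 8/iter → 5 passes, remainder 7 on the last

[iterations, last_vl] = [5, 7]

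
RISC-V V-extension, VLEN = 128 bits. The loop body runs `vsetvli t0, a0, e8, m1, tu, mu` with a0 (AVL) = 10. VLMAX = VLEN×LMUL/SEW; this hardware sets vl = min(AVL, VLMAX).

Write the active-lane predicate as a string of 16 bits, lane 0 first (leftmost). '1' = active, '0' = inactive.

lanes per group: 128·1/8 = 16
AVL=10 ≤ VLMAX=16, so vl = 10
bits (lane 0 leftmost): 1111111111000000

predicate = 1111111111000000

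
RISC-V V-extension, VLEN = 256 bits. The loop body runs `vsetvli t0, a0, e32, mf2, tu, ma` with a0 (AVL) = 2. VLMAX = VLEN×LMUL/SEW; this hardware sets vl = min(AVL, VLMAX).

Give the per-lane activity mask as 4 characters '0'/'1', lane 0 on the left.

predicate = 1100

lanes per group: 256·1/2/32 = 4
vl ← min(2, 4) = 2
bits (lane 0 leftmost): 1100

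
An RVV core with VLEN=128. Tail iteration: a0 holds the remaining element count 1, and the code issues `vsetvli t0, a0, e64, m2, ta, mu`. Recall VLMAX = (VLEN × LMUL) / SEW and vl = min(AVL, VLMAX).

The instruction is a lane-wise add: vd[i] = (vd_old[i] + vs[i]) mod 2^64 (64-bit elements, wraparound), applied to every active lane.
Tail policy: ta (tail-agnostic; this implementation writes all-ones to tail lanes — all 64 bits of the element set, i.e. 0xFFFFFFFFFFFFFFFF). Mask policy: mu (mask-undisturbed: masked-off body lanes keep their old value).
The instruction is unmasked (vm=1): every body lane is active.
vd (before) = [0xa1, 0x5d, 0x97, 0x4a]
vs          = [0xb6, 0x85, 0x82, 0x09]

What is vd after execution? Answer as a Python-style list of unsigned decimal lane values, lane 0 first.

vd = [343, 18446744073709551615, 18446744073709551615, 18446744073709551615]

VLMAX = (128 × 2) / 64 = 4 lanes
vl ← min(1, 4) = 1
[0] add(0xa1,0xb6) = 0x157
[1] tail/ones = 0xffffffffffffffff
[2] tail/ones = 0xffffffffffffffff
[3] tail/ones = 0xffffffffffffffff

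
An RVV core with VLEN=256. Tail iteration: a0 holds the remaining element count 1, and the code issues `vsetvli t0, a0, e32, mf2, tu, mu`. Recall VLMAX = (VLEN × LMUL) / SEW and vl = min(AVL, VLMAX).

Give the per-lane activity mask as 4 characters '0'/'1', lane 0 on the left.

predicate = 1000

lanes per group: 256·1/2/32 = 4
vl ← min(1, 4) = 1
bits (lane 0 leftmost): 1000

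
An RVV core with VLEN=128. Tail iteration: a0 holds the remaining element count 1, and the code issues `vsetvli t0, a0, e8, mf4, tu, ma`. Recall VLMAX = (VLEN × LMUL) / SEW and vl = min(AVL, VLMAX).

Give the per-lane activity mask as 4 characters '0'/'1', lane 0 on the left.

VLMAX = VLEN×LMUL/SEW = 128×1/4/8 = 4
AVL=1 ≤ VLMAX=4, so vl = 1
bits (lane 0 leftmost): 1000

predicate = 1000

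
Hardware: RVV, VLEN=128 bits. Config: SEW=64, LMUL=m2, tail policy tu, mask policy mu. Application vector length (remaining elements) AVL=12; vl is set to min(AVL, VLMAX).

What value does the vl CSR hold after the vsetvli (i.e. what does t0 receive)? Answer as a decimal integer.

vl = 4

VLMAX = VLEN×LMUL/SEW = 128×2/64 = 4
AVL=12 > VLMAX=4, so vl = 4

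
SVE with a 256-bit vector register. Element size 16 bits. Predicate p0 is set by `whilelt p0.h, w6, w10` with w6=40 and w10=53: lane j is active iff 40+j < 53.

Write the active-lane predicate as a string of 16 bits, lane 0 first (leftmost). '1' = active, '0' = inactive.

predicate = 1111111111111000

256-bit reg / 16-bit elem → 16 lanes
active while 40+j < 53, i.e. j ∈ [0,13) capped at 16 ⇒ 13
bits (lane 0 leftmost): 1111111111111000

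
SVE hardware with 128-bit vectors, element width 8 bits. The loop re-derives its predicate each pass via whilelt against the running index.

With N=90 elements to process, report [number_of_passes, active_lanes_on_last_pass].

register lanes = 128/8 = 16
iterations = ceil(90/16) = 6; final-pass vl = 10

[iterations, last_vl] = [6, 10]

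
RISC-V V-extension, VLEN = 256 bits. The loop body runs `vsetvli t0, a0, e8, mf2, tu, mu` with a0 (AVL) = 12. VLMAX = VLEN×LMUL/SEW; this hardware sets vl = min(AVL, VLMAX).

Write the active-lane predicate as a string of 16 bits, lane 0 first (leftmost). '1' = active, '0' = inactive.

VLMAX = (256 × 1/2) / 8 = 16 lanes
AVL=12 ≤ VLMAX=16, so vl = 12
bits (lane 0 leftmost): 1111111111110000

predicate = 1111111111110000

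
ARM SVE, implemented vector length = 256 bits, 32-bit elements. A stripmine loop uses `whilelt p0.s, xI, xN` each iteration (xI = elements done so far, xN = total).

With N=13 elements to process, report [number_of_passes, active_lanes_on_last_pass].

register lanes = 256/32 = 8
N=13: ⌈13/8⌉ = 2 iters; last vl = 13 − 1×8 = 5

[iterations, last_vl] = [2, 5]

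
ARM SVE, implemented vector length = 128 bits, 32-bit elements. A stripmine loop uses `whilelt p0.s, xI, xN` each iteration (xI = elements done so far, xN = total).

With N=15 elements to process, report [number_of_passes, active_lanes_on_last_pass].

[iterations, last_vl] = [4, 3]

128-bit reg / 32-bit elem → 4 lanes
N=15: ⌈15/4⌉ = 4 iters; last vl = 15 − 3×4 = 3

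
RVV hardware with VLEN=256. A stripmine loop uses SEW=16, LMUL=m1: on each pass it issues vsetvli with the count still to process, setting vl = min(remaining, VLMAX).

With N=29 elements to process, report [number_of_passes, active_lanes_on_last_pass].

lanes per group: 256·1/16 = 16
N=29: ⌈29/16⌉ = 2 iters; last vl = 29 − 1×16 = 13

[iterations, last_vl] = [2, 13]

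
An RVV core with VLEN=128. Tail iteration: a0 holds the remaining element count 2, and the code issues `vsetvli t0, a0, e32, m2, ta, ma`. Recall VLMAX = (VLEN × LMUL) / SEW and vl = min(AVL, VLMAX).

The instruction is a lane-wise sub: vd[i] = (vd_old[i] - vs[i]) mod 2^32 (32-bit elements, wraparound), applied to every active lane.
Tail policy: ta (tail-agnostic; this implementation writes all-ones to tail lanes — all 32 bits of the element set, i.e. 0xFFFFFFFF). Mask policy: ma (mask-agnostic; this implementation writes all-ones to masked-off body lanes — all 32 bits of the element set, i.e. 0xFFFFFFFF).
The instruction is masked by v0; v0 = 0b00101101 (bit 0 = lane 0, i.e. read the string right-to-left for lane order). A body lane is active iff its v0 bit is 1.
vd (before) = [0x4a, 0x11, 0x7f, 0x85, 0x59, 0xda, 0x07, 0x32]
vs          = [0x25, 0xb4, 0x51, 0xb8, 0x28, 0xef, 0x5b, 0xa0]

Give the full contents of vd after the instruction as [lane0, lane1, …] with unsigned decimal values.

vd = [37, 4294967295, 4294967295, 4294967295, 4294967295, 4294967295, 4294967295, 4294967295]

VLMAX = (128 × 2) / 32 = 8 lanes
vl ← min(2, 8) = 2
lane  0: sub(0x4a,0x25) ⇒ 0x25
lane  1: mask-off/ones ⇒ 0xffffffff
lane  2: tail/ones ⇒ 0xffffffff
lane  3: tail/ones ⇒ 0xffffffff
lane  4: tail/ones ⇒ 0xffffffff
lane  5: tail/ones ⇒ 0xffffffff
lane  6: tail/ones ⇒ 0xffffffff
lane  7: tail/ones ⇒ 0xffffffff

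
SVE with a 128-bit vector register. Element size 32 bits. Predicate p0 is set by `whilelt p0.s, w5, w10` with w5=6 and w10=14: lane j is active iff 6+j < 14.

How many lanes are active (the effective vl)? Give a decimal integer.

128-bit reg / 32-bit elem → 4 lanes
p0[j] = (6+j < 14); true for j=0..3 → 4 lanes set

vl = 4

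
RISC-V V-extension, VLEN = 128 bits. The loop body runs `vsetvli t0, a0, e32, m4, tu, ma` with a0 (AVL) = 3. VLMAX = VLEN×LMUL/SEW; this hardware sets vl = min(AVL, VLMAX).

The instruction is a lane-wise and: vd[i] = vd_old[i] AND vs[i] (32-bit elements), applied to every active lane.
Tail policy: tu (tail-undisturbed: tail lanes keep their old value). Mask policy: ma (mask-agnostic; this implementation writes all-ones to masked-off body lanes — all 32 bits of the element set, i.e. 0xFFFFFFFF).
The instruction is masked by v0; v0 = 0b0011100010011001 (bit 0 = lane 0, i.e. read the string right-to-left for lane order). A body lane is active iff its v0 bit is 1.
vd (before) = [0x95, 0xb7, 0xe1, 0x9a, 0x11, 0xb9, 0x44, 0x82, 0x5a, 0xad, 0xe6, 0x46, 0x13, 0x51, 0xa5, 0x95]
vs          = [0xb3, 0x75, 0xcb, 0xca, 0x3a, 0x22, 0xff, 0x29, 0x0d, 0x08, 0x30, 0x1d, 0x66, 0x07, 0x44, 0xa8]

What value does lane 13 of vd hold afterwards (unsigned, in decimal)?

lanes per group: 128·4/32 = 16
AVL=3 ≤ VLMAX=16, so vl = 3
lane  0: and(0x95,0xb3) ⇒ 0x91
lane  1: mask-off/ones ⇒ 0xffffffff
lane  2: mask-off/ones ⇒ 0xffffffff
lane  3: tail/keep ⇒ 0x9a
lane  4: tail/keep ⇒ 0x11
lane  5: tail/keep ⇒ 0xb9
lane  6: tail/keep ⇒ 0x44
lane  7: tail/keep ⇒ 0x82
lane  8: tail/keep ⇒ 0x5a
lane  9: tail/keep ⇒ 0xad
lane 10: tail/keep ⇒ 0xe6
lane 11: tail/keep ⇒ 0x46
lane 12: tail/keep ⇒ 0x13
lane 13: tail/keep ⇒ 0x51
lane 14: tail/keep ⇒ 0xa5
lane 15: tail/keep ⇒ 0x95

vd[13] = 81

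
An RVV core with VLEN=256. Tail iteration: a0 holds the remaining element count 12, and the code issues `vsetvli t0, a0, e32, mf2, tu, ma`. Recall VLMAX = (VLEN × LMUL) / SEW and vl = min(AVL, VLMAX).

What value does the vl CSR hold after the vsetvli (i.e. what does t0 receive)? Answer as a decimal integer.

VLMAX = (256 × 1/2) / 32 = 4 lanes
AVL=12 > VLMAX=4, so vl = 4

vl = 4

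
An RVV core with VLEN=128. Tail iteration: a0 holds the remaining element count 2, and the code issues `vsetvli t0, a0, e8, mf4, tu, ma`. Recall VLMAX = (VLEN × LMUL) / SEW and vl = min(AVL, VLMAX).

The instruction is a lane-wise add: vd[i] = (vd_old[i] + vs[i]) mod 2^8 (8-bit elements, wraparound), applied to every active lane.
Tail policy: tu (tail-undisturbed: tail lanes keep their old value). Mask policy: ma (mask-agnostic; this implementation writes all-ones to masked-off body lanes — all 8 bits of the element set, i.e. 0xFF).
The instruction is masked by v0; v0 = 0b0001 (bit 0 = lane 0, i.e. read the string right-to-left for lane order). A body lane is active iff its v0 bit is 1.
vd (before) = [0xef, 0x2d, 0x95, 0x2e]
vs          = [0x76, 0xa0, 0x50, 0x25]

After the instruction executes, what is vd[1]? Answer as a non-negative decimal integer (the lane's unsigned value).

vd[1] = 255

lanes per group: 128·1/4/8 = 4
AVL=2 ≤ VLMAX=4, so vl = 2
[0] add(0xef,0x76) = 0x65
[1] mask-off/ones = 0xff
[2] tail/keep = 0x95
[3] tail/keep = 0x2e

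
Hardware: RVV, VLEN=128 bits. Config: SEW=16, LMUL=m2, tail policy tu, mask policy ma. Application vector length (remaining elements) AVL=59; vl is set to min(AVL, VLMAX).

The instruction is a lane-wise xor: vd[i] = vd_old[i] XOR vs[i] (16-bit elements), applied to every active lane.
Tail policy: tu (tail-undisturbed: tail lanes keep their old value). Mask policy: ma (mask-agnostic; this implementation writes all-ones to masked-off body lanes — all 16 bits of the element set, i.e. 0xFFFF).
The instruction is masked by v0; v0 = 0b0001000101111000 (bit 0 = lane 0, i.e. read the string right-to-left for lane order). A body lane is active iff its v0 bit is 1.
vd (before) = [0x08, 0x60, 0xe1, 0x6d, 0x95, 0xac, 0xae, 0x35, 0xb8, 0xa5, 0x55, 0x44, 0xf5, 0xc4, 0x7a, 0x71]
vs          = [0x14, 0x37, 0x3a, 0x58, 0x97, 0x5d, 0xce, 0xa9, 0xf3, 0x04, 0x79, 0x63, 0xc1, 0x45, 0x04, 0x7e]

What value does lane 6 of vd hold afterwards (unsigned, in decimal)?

vd[6] = 96

lanes per group: 128·2/16 = 16
vl ← min(59, 16) = 16
vd[0] mask-off/ones -> 0xffff
vd[1] mask-off/ones -> 0xffff
vd[2] mask-off/ones -> 0xffff
vd[3] xor(0x6d,0x58) -> 0x35
vd[4] xor(0x95,0x97) -> 0x02
vd[5] xor(0xac,0x5d) -> 0xf1
vd[6] xor(0xae,0xce) -> 0x60
vd[7] mask-off/ones -> 0xffff
vd[8] xor(0xb8,0xf3) -> 0x4b
vd[9] mask-off/ones -> 0xffff
vd[10] mask-off/ones -> 0xffff
vd[11] mask-off/ones -> 0xffff
vd[12] xor(0xf5,0xc1) -> 0x34
vd[13] mask-off/ones -> 0xffff
vd[14] mask-off/ones -> 0xffff
vd[15] mask-off/ones -> 0xffff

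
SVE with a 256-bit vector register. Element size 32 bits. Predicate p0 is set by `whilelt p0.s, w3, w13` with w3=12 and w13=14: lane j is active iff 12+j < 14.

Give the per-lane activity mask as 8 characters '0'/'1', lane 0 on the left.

256-bit reg / 32-bit elem → 8 lanes
active while 12+j < 14, i.e. j ∈ [0,2) capped at 8 ⇒ 2
bits (lane 0 leftmost): 11000000

predicate = 11000000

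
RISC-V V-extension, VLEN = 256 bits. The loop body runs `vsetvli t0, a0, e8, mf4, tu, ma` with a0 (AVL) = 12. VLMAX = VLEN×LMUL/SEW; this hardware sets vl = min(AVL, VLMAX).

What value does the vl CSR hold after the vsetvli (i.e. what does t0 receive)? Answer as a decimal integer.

VLMAX = VLEN×LMUL/SEW = 256×1/4/8 = 8
AVL=12 > VLMAX=8, so vl = 8

vl = 8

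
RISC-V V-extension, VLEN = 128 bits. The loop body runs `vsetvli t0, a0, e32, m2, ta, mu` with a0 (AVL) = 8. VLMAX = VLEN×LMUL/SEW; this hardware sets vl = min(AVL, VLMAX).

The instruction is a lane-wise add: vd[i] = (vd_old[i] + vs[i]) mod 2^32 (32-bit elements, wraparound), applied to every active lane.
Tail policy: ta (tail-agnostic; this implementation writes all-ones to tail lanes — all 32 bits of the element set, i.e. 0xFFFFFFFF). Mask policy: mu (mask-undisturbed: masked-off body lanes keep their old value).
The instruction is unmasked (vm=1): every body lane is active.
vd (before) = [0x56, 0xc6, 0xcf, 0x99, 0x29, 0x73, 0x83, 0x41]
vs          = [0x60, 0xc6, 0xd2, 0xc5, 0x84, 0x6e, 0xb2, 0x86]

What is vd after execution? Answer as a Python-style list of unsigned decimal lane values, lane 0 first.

lanes per group: 128·2/32 = 8
AVL=8 ≤ VLMAX=8, so vl = 8
vd[0] add(0x56,0x60) -> 0xb6
vd[1] add(0xc6,0xc6) -> 0x18c
vd[2] add(0xcf,0xd2) -> 0x1a1
vd[3] add(0x99,0xc5) -> 0x15e
vd[4] add(0x29,0x84) -> 0xad
vd[5] add(0x73,0x6e) -> 0xe1
vd[6] add(0x83,0xb2) -> 0x135
vd[7] add(0x41,0x86) -> 0xc7

vd = [182, 396, 417, 350, 173, 225, 309, 199]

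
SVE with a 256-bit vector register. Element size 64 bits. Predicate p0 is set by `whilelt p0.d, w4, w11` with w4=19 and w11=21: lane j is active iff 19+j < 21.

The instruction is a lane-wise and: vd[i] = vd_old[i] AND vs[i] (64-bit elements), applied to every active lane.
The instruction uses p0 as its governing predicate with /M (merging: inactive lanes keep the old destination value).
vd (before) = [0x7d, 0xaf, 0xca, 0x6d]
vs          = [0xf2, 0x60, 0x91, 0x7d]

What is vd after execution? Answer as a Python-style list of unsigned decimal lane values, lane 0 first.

vd = [112, 32, 202, 109]

lane count: 256 div 64 = 4
active while 19+j < 21, i.e. j ∈ [0,2) capped at 4 ⇒ 2
lane  0: and(0x7d,0xf2) ⇒ 0x70
lane  1: and(0xaf,0x60) ⇒ 0x20
lane  2: tail/keep ⇒ 0xca
lane  3: tail/keep ⇒ 0x6d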